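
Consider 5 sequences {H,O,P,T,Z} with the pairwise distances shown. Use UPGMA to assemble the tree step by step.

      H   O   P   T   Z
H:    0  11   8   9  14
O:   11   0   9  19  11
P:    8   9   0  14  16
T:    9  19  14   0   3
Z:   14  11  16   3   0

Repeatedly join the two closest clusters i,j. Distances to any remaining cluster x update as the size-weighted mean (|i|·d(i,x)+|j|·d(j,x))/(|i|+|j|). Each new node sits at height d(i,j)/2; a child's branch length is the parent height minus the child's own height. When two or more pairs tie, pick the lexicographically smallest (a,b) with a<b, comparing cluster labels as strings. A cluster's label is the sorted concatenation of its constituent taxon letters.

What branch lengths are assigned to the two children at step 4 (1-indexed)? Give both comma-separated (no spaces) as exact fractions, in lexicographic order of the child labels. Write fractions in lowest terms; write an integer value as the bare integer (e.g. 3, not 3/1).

23/12,65/12

1. join T+Z (d=3) ⇒ TZ; edges |T|=3/2, |Z|=3/2
  updated: d(H,TZ)=23/2, d(O,TZ)=15, d(P,TZ)=15
2. join H+P (d=8) ⇒ HP; edges |H|=4, |P|=4
  updated: d(HP,O)=10, d(HP,TZ)=53/4
3. join HP+O (d=10) ⇒ HOP; edges |HP|=1, |O|=5
  updated: d(HOP,TZ)=83/6
4. join HOP+TZ (d=83/6) ⇒ HOPTZ; edges |HOP|=23/12, |TZ|=65/12
final tree: (((H:4,P:4):1,O:5):23/12,(T:3/2,Z:3/2):65/12)
total length: 73/3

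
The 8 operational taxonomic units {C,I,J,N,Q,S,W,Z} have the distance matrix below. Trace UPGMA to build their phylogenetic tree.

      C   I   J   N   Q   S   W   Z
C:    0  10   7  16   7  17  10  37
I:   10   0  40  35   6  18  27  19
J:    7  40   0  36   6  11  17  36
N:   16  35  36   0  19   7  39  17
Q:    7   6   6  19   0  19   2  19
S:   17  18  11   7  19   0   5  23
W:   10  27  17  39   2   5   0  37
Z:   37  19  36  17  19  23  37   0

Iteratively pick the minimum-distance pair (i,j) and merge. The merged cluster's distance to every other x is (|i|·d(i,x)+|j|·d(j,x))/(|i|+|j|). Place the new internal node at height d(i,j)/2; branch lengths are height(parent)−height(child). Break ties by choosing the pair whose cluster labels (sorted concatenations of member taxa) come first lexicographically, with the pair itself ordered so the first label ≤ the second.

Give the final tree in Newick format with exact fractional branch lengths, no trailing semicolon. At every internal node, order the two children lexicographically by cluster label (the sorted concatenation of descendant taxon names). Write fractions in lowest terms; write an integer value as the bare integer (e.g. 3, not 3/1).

((((C:7/2,J:7/2):3/2,(Q:1,W:1):4):41/8,(N:7/2,S:7/2):53/8):31/12,(I:19/2,Z:19/2):77/24)

step 1: merge (Q,W) at d=2; branch lengths Q→1, W→1; new cluster QW
  updated: d(C,QW)=17/2, d(I,QW)=33/2, d(J,QW)=23/2, d(N,QW)=29, d(QW,S)=12, d(QW,Z)=28
step 2: merge (C,J) at d=7; branch lengths C→7/2, J→7/2; new cluster CJ
  updated: d(CJ,I)=25, d(CJ,N)=26, d(CJ,QW)=10, d(CJ,S)=14, d(CJ,Z)=73/2
step 3: merge (N,S) at d=7; branch lengths N→7/2, S→7/2; new cluster NS
  updated: d(CJ,NS)=20, d(I,NS)=53/2, d(NS,QW)=41/2, d(NS,Z)=20
step 4: merge (CJ,QW) at d=10; branch lengths CJ→3/2, QW→4; new cluster CJQW
  updated: d(CJQW,I)=83/4, d(CJQW,NS)=81/4, d(CJQW,Z)=129/4
step 5: merge (I,Z) at d=19; branch lengths I→19/2, Z→19/2; new cluster IZ
  updated: d(CJQW,IZ)=53/2, d(IZ,NS)=93/4
step 6: merge (CJQW,NS) at d=81/4; branch lengths CJQW→41/8, NS→53/8; new cluster CJNQSW
  updated: d(CJNQSW,IZ)=305/12
step 7: merge (CJNQSW,IZ) at d=305/12; branch lengths CJNQSW→31/12, IZ→77/24; new cluster CIJNQSWZ
final tree: ((((C:7/2,J:7/2):3/2,(Q:1,W:1):4):41/8,(N:7/2,S:7/2):53/8):31/12,(I:19/2,Z:19/2):77/24)
total length: 1393/24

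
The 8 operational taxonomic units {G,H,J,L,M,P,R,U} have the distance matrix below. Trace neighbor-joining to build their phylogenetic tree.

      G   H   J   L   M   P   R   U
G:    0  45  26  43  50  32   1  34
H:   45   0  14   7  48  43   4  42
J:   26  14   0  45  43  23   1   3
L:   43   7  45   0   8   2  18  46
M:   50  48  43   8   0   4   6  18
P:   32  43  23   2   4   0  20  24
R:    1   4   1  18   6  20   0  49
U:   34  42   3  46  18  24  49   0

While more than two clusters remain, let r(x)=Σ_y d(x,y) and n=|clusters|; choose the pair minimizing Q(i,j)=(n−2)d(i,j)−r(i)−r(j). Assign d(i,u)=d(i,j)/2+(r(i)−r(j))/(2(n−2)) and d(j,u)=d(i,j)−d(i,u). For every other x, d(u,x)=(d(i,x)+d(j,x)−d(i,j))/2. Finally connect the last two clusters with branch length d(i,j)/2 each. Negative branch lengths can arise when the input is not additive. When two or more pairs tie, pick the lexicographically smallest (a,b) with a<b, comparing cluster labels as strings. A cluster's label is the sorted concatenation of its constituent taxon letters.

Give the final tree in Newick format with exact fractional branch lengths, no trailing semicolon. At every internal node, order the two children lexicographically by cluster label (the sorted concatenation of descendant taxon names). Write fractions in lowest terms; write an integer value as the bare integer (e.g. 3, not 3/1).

1. join J+U (d=3, Q=-353) ⇒ JU; edges |J|=-43/12, |U|=79/12
  updated: d(G,JU)=57/2, d(H,JU)=53/2, d(JU,L)=44, d(JU,M)=29, d(JU,P)=22, d(JU,R)=47/2
2. join G+R (d=1, Q=-267) ⇒ GR; edges |G|=66/5, |R|=-61/5
  updated: d(GR,H)=24, d(GR,JU)=51/2, d(GR,L)=30, d(GR,M)=55/2, d(GR,P)=51/2
3. join H+L (d=7, Q=-423/2) ⇒ HL; edges |H|=171/16, |L|=-59/16
  updated: d(GR,HL)=47/2, d(HL,JU)=127/4, d(HL,M)=49/2, d(HL,P)=19
4. join M+P (d=4, Q=-287/2) ⇒ MP; edges |M|=53/12, |P|=-5/12
  updated: d(GR,MP)=49/2, d(HL,MP)=79/4, d(JU,MP)=47/2
5. join GR+JU (d=51/2, Q=-413/4) ⇒ GJRU; edges |GR|=175/16, |JU|=233/16
  updated: d(GJRU,HL)=119/8, d(GJRU,MP)=45/4
6. join GJRU+HL (d=119/8, Q=-367/8) ⇒ GHJLRU; edges |GJRU|=51/16, |HL|=187/16
  updated: d(GHJLRU,MP)=129/16
7. join GHJLRU+MP (d=129/16) ⇒ GHJLMPRU; edges |GHJLRU|=129/32, |MP|=129/32
final tree: ((((G:66/5,R:-61/5):175/16,(J:-43/12,U:79/12):233/16):51/16,(H:171/16,L:-59/16):187/16):129/32,(M:53/12,P:-5/12):129/32)
total length: 1015/16

((((G:66/5,R:-61/5):175/16,(J:-43/12,U:79/12):233/16):51/16,(H:171/16,L:-59/16):187/16):129/32,(M:53/12,P:-5/12):129/32)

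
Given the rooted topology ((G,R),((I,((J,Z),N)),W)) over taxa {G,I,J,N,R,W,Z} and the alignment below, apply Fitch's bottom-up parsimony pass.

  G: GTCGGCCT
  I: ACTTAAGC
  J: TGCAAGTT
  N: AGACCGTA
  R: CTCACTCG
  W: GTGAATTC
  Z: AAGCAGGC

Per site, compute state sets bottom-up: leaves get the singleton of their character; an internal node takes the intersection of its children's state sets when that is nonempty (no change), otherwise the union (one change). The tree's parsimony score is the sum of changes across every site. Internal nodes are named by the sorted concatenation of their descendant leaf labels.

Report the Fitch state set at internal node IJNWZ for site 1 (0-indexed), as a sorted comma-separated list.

site 0, node GR: G={G} ∪ R={C} → {C,G} (+1)
site 0, node JZ: J={T} ∪ Z={A} → {A,T} (+1)
site 0, node JNZ: JZ={A,T} ∩ N={A} → {A} (+0)
site 0, node IJNZ: I={A} ∩ JNZ={A} → {A} (+0)
site 0, node IJNWZ: IJNZ={A} ∪ W={G} → {A,G} (+1)
site 0, node GIJNRWZ: GR={C,G} ∩ IJNWZ={A,G} → {G} (+0)
site 1, node GR: G={T} ∩ R={T} → {T} (+0)
site 1, node JZ: J={G} ∪ Z={A} → {A,G} (+1)
site 1, node JNZ: JZ={A,G} ∩ N={G} → {G} (+0)
site 1, node IJNZ: I={C} ∪ JNZ={G} → {C,G} (+1)
site 1, node IJNWZ: IJNZ={C,G} ∪ W={T} → {C,G,T} (+1)
site 1, node GIJNRWZ: GR={T} ∩ IJNWZ={C,G,T} → {T} (+0)
site 2, node GR: G={C} ∩ R={C} → {C} (+0)
site 2, node JZ: J={C} ∪ Z={G} → {C,G} (+1)
site 2, node JNZ: JZ={C,G} ∪ N={A} → {A,C,G} (+1)
site 2, node IJNZ: I={T} ∪ JNZ={A,C,G} → {A,C,G,T} (+1)
site 2, node IJNWZ: IJNZ={A,C,G,T} ∩ W={G} → {G} (+0)
site 2, node GIJNRWZ: GR={C} ∪ IJNWZ={G} → {C,G} (+1)
site 3, node GR: G={G} ∪ R={A} → {A,G} (+1)
site 3, node JZ: J={A} ∪ Z={C} → {A,C} (+1)
site 3, node JNZ: JZ={A,C} ∩ N={C} → {C} (+0)
site 3, node IJNZ: I={T} ∪ JNZ={C} → {C,T} (+1)
site 3, node IJNWZ: IJNZ={C,T} ∪ W={A} → {A,C,T} (+1)
site 3, node GIJNRWZ: GR={A,G} ∩ IJNWZ={A,C,T} → {A} (+0)
site 4, node GR: G={G} ∪ R={C} → {C,G} (+1)
site 4, node JZ: J={A} ∩ Z={A} → {A} (+0)
site 4, node JNZ: JZ={A} ∪ N={C} → {A,C} (+1)
site 4, node IJNZ: I={A} ∩ JNZ={A,C} → {A} (+0)
site 4, node IJNWZ: IJNZ={A} ∩ W={A} → {A} (+0)
site 4, node GIJNRWZ: GR={C,G} ∪ IJNWZ={A} → {A,C,G} (+1)
site 5, node GR: G={C} ∪ R={T} → {C,T} (+1)
site 5, node JZ: J={G} ∩ Z={G} → {G} (+0)
site 5, node JNZ: JZ={G} ∩ N={G} → {G} (+0)
site 5, node IJNZ: I={A} ∪ JNZ={G} → {A,G} (+1)
site 5, node IJNWZ: IJNZ={A,G} ∪ W={T} → {A,G,T} (+1)
site 5, node GIJNRWZ: GR={C,T} ∩ IJNWZ={A,G,T} → {T} (+0)
site 6, node GR: G={C} ∩ R={C} → {C} (+0)
site 6, node JZ: J={T} ∪ Z={G} → {G,T} (+1)
site 6, node JNZ: JZ={G,T} ∩ N={T} → {T} (+0)
site 6, node IJNZ: I={G} ∪ JNZ={T} → {G,T} (+1)
site 6, node IJNWZ: IJNZ={G,T} ∩ W={T} → {T} (+0)
site 6, node GIJNRWZ: GR={C} ∪ IJNWZ={T} → {C,T} (+1)
site 7, node GR: G={T} ∪ R={G} → {G,T} (+1)
site 7, node JZ: J={T} ∪ Z={C} → {C,T} (+1)
site 7, node JNZ: JZ={C,T} ∪ N={A} → {A,C,T} (+1)
site 7, node IJNZ: I={C} ∩ JNZ={A,C,T} → {C} (+0)
site 7, node IJNWZ: IJNZ={C} ∩ W={C} → {C} (+0)
site 7, node GIJNRWZ: GR={G,T} ∪ IJNWZ={C} → {C,G,T} (+1)
per-site changes: [3, 3, 4, 4, 3, 3, 3, 4]; total = 27

C,G,T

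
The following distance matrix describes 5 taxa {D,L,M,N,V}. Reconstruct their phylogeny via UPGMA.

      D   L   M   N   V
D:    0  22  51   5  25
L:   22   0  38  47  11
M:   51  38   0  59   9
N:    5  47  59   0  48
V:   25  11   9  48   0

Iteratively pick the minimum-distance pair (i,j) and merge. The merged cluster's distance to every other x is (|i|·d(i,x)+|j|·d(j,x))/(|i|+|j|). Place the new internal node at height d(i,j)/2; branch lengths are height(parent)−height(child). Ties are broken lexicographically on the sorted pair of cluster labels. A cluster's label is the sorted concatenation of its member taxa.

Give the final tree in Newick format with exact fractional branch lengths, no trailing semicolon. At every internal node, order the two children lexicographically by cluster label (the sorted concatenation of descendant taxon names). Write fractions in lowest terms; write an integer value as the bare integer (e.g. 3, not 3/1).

((D:5/2,N:5/2):37/2,(L:49/4,(M:9/2,V:9/2):31/4):35/4)

iteration 1: select D,N (d=5); attach at lengths (5/2, 5/2); label the merged cluster DN
  updated: d(DN,L)=69/2, d(DN,M)=55, d(DN,V)=73/2
iteration 2: select M,V (d=9); attach at lengths (9/2, 9/2); label the merged cluster MV
  updated: d(DN,MV)=183/4, d(L,MV)=49/2
iteration 3: select L,MV (d=49/2); attach at lengths (49/4, 31/4); label the merged cluster LMV
  updated: d(DN,LMV)=42
iteration 4: select DN,LMV (d=42); attach at lengths (37/2, 35/4); label the merged cluster DLMNV
final tree: ((D:5/2,N:5/2):37/2,(L:49/4,(M:9/2,V:9/2):31/4):35/4)
total length: 245/4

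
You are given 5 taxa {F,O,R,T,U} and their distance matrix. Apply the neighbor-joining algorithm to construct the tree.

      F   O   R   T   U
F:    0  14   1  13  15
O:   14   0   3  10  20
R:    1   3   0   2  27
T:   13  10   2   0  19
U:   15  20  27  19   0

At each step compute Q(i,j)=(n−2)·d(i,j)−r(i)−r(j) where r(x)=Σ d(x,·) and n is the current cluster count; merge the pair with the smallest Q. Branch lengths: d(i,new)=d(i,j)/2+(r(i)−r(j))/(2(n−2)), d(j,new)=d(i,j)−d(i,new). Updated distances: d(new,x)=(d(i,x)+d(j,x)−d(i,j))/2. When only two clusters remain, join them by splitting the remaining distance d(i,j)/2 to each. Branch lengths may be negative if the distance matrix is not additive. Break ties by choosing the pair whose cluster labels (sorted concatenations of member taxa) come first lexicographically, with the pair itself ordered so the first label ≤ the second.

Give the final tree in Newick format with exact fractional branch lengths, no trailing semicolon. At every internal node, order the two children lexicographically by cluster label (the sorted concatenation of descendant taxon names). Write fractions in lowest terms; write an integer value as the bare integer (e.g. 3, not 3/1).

((((F:7/6,U:83/6):21/4,O:17/4):5/4,R:-5/4):13/8,T:13/8)

step 1: merge (F,U) at d=15, Q=-79; branch lengths F→7/6, U→83/6; new cluster FU
  updated: d(FU,O)=19/2, d(FU,R)=13/2, d(FU,T)=17/2
step 2: merge (FU,O) at d=19/2, Q=-28; branch lengths FU→21/4, O→17/4; new cluster FOU
  updated: d(FOU,R)=0, d(FOU,T)=9/2
step 3: merge (FOU,R) at d=0, Q=-13/2; branch lengths FOU→5/4, R→-5/4; new cluster FORU
  updated: d(FORU,T)=13/4
step 4: merge (FORU,T) at d=13/4; branch lengths FORU→13/8, T→13/8; new cluster FORTU
final tree: ((((F:7/6,U:83/6):21/4,O:17/4):5/4,R:-5/4):13/8,T:13/8)
total length: 111/4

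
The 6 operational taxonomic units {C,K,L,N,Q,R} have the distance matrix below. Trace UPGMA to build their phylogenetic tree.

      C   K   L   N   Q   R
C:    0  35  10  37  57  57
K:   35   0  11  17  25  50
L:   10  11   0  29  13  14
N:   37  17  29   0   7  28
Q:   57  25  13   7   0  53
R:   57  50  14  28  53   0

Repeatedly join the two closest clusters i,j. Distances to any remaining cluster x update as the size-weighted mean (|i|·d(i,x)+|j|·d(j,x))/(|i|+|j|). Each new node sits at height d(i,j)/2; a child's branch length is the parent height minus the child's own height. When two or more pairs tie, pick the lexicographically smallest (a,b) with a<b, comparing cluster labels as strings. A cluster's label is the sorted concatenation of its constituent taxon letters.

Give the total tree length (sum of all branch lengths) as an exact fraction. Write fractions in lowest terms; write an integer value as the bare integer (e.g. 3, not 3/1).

1. join N+Q (d=7) ⇒ NQ; edges |N|=7/2, |Q|=7/2
  updated: d(C,NQ)=47, d(K,NQ)=21, d(L,NQ)=21, d(NQ,R)=81/2
2. join C+L (d=10) ⇒ CL; edges |C|=5, |L|=5
  updated: d(CL,K)=23, d(CL,NQ)=34, d(CL,R)=71/2
3. join K+NQ (d=21) ⇒ KNQ; edges |K|=21/2, |NQ|=7
  updated: d(CL,KNQ)=91/3, d(KNQ,R)=131/3
4. join CL+KNQ (d=91/3) ⇒ CKLNQ; edges |CL|=61/6, |KNQ|=14/3
  updated: d(CKLNQ,R)=202/5
5. join CKLNQ+R (d=202/5) ⇒ CKLNQR; edges |CKLNQ|=151/30, |R|=101/5
final tree: (((C:5,L:5):61/6,(K:21/2,(N:7/2,Q:7/2):7):14/3):151/30,R:101/5)
total length: 2237/30

2237/30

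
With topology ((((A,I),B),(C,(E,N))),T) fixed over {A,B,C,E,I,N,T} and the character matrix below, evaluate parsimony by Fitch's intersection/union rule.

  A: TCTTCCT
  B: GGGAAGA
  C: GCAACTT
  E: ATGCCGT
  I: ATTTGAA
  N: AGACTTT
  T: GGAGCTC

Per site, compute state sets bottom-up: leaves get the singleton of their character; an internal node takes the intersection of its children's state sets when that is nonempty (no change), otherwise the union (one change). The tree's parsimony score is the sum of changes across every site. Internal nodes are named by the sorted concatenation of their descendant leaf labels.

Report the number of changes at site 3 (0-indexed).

AI@0: {T} ∪ {A} = {A,T} (union, +1)
ABI@0: {A,T} ∪ {G} = {A,G,T} (union, +1)
EN@0: {A} ∩ {A} = {A} (intersection, +0)
CEN@0: {G} ∪ {A} = {A,G} (union, +1)
ABCEIN@0: {A,G,T} ∩ {A,G} = {A,G} (intersection, +0)
ABCEINT@0: {A,G} ∩ {G} = {G} (intersection, +0)
AI@1: {C} ∪ {T} = {C,T} (union, +1)
ABI@1: {C,T} ∪ {G} = {C,G,T} (union, +1)
EN@1: {T} ∪ {G} = {G,T} (union, +1)
CEN@1: {C} ∪ {G,T} = {C,G,T} (union, +1)
ABCEIN@1: {C,G,T} ∩ {C,G,T} = {C,G,T} (intersection, +0)
ABCEINT@1: {C,G,T} ∩ {G} = {G} (intersection, +0)
AI@2: {T} ∩ {T} = {T} (intersection, +0)
ABI@2: {T} ∪ {G} = {G,T} (union, +1)
EN@2: {G} ∪ {A} = {A,G} (union, +1)
CEN@2: {A} ∩ {A,G} = {A} (intersection, +0)
ABCEIN@2: {G,T} ∪ {A} = {A,G,T} (union, +1)
ABCEINT@2: {A,G,T} ∩ {A} = {A} (intersection, +0)
AI@3: {T} ∩ {T} = {T} (intersection, +0)
ABI@3: {T} ∪ {A} = {A,T} (union, +1)
EN@3: {C} ∩ {C} = {C} (intersection, +0)
CEN@3: {A} ∪ {C} = {A,C} (union, +1)
ABCEIN@3: {A,T} ∩ {A,C} = {A} (intersection, +0)
ABCEINT@3: {A} ∪ {G} = {A,G} (union, +1)
AI@4: {C} ∪ {G} = {C,G} (union, +1)
ABI@4: {C,G} ∪ {A} = {A,C,G} (union, +1)
EN@4: {C} ∪ {T} = {C,T} (union, +1)
CEN@4: {C} ∩ {C,T} = {C} (intersection, +0)
ABCEIN@4: {A,C,G} ∩ {C} = {C} (intersection, +0)
ABCEINT@4: {C} ∩ {C} = {C} (intersection, +0)
AI@5: {C} ∪ {A} = {A,C} (union, +1)
ABI@5: {A,C} ∪ {G} = {A,C,G} (union, +1)
EN@5: {G} ∪ {T} = {G,T} (union, +1)
CEN@5: {T} ∩ {G,T} = {T} (intersection, +0)
ABCEIN@5: {A,C,G} ∪ {T} = {A,C,G,T} (union, +1)
ABCEINT@5: {A,C,G,T} ∩ {T} = {T} (intersection, +0)
AI@6: {T} ∪ {A} = {A,T} (union, +1)
ABI@6: {A,T} ∩ {A} = {A} (intersection, +0)
EN@6: {T} ∩ {T} = {T} (intersection, +0)
CEN@6: {T} ∩ {T} = {T} (intersection, +0)
ABCEIN@6: {A} ∪ {T} = {A,T} (union, +1)
ABCEINT@6: {A,T} ∪ {C} = {A,C,T} (union, +1)
per-site changes: [3, 4, 3, 3, 3, 4, 3]; total = 23

3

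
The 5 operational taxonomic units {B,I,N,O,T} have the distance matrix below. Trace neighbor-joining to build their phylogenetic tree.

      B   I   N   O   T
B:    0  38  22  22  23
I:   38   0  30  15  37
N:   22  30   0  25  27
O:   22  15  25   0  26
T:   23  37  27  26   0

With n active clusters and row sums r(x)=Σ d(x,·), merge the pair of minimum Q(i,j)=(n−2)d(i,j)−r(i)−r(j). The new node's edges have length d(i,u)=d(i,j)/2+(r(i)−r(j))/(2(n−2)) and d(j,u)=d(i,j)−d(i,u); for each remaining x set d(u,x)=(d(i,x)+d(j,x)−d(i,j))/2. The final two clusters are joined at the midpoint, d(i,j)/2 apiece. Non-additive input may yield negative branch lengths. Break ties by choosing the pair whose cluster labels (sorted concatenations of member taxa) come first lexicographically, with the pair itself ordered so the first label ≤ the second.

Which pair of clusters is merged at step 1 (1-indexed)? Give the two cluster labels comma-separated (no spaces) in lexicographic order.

I,O

1. join I+O (d=15, Q=-163) ⇒ IO; edges |I|=77/6, |O|=13/6
  updated: d(B,IO)=45/2, d(IO,N)=20, d(IO,T)=24
2. join B+T (d=23, Q=-191/2) ⇒ BT; edges |B|=79/8, |T|=105/8
  updated: d(BT,IO)=47/4, d(BT,N)=13
3. join BT+IO (d=47/4, Q=-179/4) ⇒ BIOT; edges |BT|=19/8, |IO|=75/8
  updated: d(BIOT,N)=85/8
4. join BIOT+N (d=85/8) ⇒ BINOT; edges |BIOT|=85/16, |N|=85/16
final tree: (((B:79/8,T:105/8):19/8,(I:77/6,O:13/6):75/8):85/16,N:85/16)
total length: 483/8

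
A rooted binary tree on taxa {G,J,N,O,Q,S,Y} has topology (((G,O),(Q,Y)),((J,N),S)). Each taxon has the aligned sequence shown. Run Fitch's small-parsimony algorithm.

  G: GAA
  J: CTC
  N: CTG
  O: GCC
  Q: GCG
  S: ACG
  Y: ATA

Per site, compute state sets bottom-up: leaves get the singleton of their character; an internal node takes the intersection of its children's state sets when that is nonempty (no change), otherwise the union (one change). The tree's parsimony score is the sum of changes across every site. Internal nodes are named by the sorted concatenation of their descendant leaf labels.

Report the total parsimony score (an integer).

10

[col 0] GO: children G:{G}, O:{G} ∩→ {G}; cost 0
[col 0] QY: children Q:{G}, Y:{A} ∪→ {A,G}; cost 1
[col 0] GOQY: children GO:{G}, QY:{A,G} ∩→ {G}; cost 0
[col 0] JN: children J:{C}, N:{C} ∩→ {C}; cost 0
[col 0] JNS: children JN:{C}, S:{A} ∪→ {A,C}; cost 1
[col 0] GJNOQSY: children GOQY:{G}, JNS:{A,C} ∪→ {A,C,G}; cost 1
[col 1] GO: children G:{A}, O:{C} ∪→ {A,C}; cost 1
[col 1] QY: children Q:{C}, Y:{T} ∪→ {C,T}; cost 1
[col 1] GOQY: children GO:{A,C}, QY:{C,T} ∩→ {C}; cost 0
[col 1] JN: children J:{T}, N:{T} ∩→ {T}; cost 0
[col 1] JNS: children JN:{T}, S:{C} ∪→ {C,T}; cost 1
[col 1] GJNOQSY: children GOQY:{C}, JNS:{C,T} ∩→ {C}; cost 0
[col 2] GO: children G:{A}, O:{C} ∪→ {A,C}; cost 1
[col 2] QY: children Q:{G}, Y:{A} ∪→ {A,G}; cost 1
[col 2] GOQY: children GO:{A,C}, QY:{A,G} ∩→ {A}; cost 0
[col 2] JN: children J:{C}, N:{G} ∪→ {C,G}; cost 1
[col 2] JNS: children JN:{C,G}, S:{G} ∩→ {G}; cost 0
[col 2] GJNOQSY: children GOQY:{A}, JNS:{G} ∪→ {A,G}; cost 1
per-site changes: [3, 3, 4]; total = 10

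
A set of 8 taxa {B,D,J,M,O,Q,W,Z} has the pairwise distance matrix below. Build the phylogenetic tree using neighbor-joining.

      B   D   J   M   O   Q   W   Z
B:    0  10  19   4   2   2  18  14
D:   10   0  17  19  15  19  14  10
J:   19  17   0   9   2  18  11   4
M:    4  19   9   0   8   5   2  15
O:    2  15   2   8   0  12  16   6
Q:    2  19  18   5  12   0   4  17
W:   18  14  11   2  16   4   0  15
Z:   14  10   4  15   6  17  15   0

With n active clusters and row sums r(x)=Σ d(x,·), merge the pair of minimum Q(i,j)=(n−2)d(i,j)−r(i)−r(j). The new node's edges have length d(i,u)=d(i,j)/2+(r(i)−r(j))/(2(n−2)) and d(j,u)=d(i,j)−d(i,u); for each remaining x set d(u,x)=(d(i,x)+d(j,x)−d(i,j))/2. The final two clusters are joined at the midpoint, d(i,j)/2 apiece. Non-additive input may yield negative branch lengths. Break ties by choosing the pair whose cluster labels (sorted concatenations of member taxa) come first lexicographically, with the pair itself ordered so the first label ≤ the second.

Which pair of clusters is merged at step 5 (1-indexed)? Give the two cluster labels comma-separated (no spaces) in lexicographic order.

B,MQW

1. join J+Z (d=4, Q=-137) ⇒ JZ; edges |J|=23/12, |Z|=25/12
  updated: d(B,JZ)=29/2, d(D,JZ)=23/2, d(JZ,M)=10, d(JZ,O)=2, d(JZ,Q)=31/2, d(JZ,W)=11
2. join JZ+O (d=2, Q=-219/2) ⇒ JOZ; edges |JZ|=39/20, |O|=1/20
  updated: d(B,JOZ)=29/4, d(D,JOZ)=49/4, d(JOZ,M)=8, d(JOZ,Q)=51/4, d(JOZ,W)=25/2
3. join M+W (d=2, Q=-161/2) ⇒ MW; edges |M|=-9/16, |W|=41/16
  updated: d(B,MW)=10, d(D,MW)=31/2, d(JOZ,MW)=37/4, d(MW,Q)=7/2
4. join MW+Q (d=7/2, Q=-65) ⇒ MQW; edges |MW|=23/12, |Q|=19/12
  updated: d(B,MQW)=17/4, d(D,MQW)=31/2, d(JOZ,MQW)=37/4
5. join B+MQW (d=17/4, Q=-42) ⇒ BMQW; edges |B|=1/4, |MQW|=4
  updated: d(BMQW,D)=85/8, d(BMQW,JOZ)=49/8
6. join BMQW+D (d=85/8, Q=-29) ⇒ BDMQW; edges |BMQW|=9/4, |D|=67/8
  updated: d(BDMQW,JOZ)=31/8
7. join BDMQW+JOZ (d=31/8) ⇒ BDJMOQWZ; edges |BDMQW|=31/16, |JOZ|=31/16
final tree: (((B:1/4,((M:-9/16,W:41/16):23/12,Q:19/12):4):9/4,D:67/8):31/16,((J:23/12,Z:25/12):39/20,O:1/20):31/16)
total length: 121/4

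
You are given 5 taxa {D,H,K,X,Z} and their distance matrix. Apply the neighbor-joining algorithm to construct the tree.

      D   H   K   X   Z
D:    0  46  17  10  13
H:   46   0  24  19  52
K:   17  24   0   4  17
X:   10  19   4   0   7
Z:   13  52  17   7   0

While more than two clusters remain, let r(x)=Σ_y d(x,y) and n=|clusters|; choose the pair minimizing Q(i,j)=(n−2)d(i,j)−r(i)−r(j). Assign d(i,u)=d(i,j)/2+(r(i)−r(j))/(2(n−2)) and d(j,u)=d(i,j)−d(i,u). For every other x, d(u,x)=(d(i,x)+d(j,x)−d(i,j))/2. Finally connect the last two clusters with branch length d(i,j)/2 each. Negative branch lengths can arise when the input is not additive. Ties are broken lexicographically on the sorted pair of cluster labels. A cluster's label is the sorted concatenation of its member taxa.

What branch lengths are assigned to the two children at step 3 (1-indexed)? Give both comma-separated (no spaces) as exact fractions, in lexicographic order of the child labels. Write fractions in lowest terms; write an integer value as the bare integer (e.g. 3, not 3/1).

6,95/4

iteration 1: select D,Z (d=13, Q=-136); attach at lengths (6, 7); label the merged cluster DZ
  updated: d(DZ,H)=85/2, d(DZ,K)=21/2, d(DZ,X)=2
iteration 2: select DZ,X (d=2, Q=-76); attach at lengths (17/2, -13/2); label the merged cluster DXZ
  updated: d(DXZ,H)=119/4, d(DXZ,K)=25/4
iteration 3: select DXZ,H (d=119/4, Q=-60); attach at lengths (6, 95/4); label the merged cluster DHXZ
  updated: d(DHXZ,K)=1/4
iteration 4: select DHXZ,K (d=1/4); attach at lengths (1/8, 1/8); label the merged cluster DHKXZ
final tree: ((((D:6,Z:7):17/2,X:-13/2):6,H:95/4):1/8,K:1/8)
total length: 45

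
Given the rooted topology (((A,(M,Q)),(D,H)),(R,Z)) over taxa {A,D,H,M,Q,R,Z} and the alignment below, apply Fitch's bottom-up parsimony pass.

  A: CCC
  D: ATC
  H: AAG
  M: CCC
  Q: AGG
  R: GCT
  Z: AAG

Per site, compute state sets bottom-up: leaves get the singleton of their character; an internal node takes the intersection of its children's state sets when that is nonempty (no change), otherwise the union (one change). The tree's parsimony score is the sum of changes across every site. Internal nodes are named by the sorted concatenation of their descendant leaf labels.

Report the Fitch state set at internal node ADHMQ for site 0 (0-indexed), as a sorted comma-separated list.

A,C

site 0, node MQ: M={C} ∪ Q={A} → {A,C} (+1)
site 0, node AMQ: A={C} ∩ MQ={A,C} → {C} (+0)
site 0, node DH: D={A} ∩ H={A} → {A} (+0)
site 0, node ADHMQ: AMQ={C} ∪ DH={A} → {A,C} (+1)
site 0, node RZ: R={G} ∪ Z={A} → {A,G} (+1)
site 0, node ADHMQRZ: ADHMQ={A,C} ∩ RZ={A,G} → {A} (+0)
site 1, node MQ: M={C} ∪ Q={G} → {C,G} (+1)
site 1, node AMQ: A={C} ∩ MQ={C,G} → {C} (+0)
site 1, node DH: D={T} ∪ H={A} → {A,T} (+1)
site 1, node ADHMQ: AMQ={C} ∪ DH={A,T} → {A,C,T} (+1)
site 1, node RZ: R={C} ∪ Z={A} → {A,C} (+1)
site 1, node ADHMQRZ: ADHMQ={A,C,T} ∩ RZ={A,C} → {A,C} (+0)
site 2, node MQ: M={C} ∪ Q={G} → {C,G} (+1)
site 2, node AMQ: A={C} ∩ MQ={C,G} → {C} (+0)
site 2, node DH: D={C} ∪ H={G} → {C,G} (+1)
site 2, node ADHMQ: AMQ={C} ∩ DH={C,G} → {C} (+0)
site 2, node RZ: R={T} ∪ Z={G} → {G,T} (+1)
site 2, node ADHMQRZ: ADHMQ={C} ∪ RZ={G,T} → {C,G,T} (+1)
per-site changes: [3, 4, 4]; total = 11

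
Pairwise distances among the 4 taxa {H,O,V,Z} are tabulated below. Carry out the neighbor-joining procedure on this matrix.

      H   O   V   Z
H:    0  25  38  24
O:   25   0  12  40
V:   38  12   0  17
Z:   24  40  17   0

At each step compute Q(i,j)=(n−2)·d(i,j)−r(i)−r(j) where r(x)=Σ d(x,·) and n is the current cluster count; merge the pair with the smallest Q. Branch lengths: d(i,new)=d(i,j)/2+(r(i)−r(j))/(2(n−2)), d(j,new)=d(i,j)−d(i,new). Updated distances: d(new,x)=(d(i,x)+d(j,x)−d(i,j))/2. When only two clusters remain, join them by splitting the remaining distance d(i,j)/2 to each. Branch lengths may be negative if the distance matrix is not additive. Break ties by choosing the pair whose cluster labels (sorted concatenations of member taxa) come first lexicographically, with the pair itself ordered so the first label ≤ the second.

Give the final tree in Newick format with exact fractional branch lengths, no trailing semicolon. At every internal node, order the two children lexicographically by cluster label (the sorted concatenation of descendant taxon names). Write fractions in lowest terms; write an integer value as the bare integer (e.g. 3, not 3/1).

step 1: merge (H,Z) at d=24, Q=-120; branch lengths H→27/2, Z→21/2; new cluster HZ
  updated: d(HZ,O)=41/2, d(HZ,V)=31/2
step 2: merge (HZ,O) at d=41/2, Q=-48; branch lengths HZ→12, O→17/2; new cluster HOZ
  updated: d(HOZ,V)=7/2
step 3: merge (HOZ,V) at d=7/2; branch lengths HOZ→7/4, V→7/4; new cluster HOVZ
final tree: (((H:27/2,Z:21/2):12,O:17/2):7/4,V:7/4)
total length: 48

(((H:27/2,Z:21/2):12,O:17/2):7/4,V:7/4)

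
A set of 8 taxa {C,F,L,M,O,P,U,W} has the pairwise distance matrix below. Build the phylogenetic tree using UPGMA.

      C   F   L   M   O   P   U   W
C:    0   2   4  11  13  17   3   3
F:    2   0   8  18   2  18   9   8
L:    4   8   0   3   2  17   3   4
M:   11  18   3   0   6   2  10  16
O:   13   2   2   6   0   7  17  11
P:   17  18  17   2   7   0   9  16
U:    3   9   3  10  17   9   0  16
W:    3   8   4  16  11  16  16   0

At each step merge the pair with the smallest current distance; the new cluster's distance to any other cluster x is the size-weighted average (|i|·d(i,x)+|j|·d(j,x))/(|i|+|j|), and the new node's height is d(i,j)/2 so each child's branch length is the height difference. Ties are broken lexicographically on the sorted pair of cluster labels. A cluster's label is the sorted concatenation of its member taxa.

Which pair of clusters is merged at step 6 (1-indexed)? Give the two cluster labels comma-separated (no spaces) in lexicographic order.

iteration 1: select C,F (d=2); attach at lengths (1, 1); label the merged cluster CF
  updated: d(CF,L)=6, d(CF,M)=29/2, d(CF,O)=15/2, d(CF,P)=35/2, d(CF,U)=6, d(CF,W)=11/2
iteration 2: select L,O (d=2); attach at lengths (1, 1); label the merged cluster LO
  updated: d(CF,LO)=27/4, d(LO,M)=9/2, d(LO,P)=12, d(LO,U)=10, d(LO,W)=15/2
iteration 3: select M,P (d=2); attach at lengths (1, 1); label the merged cluster MP
  updated: d(CF,MP)=16, d(LO,MP)=33/4, d(MP,U)=19/2, d(MP,W)=16
iteration 4: select CF,W (d=11/2); attach at lengths (7/4, 11/4); label the merged cluster CFW
  updated: d(CFW,LO)=7, d(CFW,MP)=16, d(CFW,U)=28/3
iteration 5: select CFW,LO (d=7); attach at lengths (3/4, 5/2); label the merged cluster CFLOW
  updated: d(CFLOW,MP)=129/10, d(CFLOW,U)=48/5
iteration 6: select MP,U (d=19/2); attach at lengths (15/4, 19/4); label the merged cluster MPU
  updated: d(CFLOW,MPU)=59/5
iteration 7: select CFLOW,MPU (d=59/5); attach at lengths (12/5, 23/20); label the merged cluster CFLMOPUW
final tree: ((((C:1,F:1):7/4,W:11/4):3/4,(L:1,O:1):5/2):12/5,((M:1,P:1):15/4,U:19/4):23/20)
total length: 129/5

MP,U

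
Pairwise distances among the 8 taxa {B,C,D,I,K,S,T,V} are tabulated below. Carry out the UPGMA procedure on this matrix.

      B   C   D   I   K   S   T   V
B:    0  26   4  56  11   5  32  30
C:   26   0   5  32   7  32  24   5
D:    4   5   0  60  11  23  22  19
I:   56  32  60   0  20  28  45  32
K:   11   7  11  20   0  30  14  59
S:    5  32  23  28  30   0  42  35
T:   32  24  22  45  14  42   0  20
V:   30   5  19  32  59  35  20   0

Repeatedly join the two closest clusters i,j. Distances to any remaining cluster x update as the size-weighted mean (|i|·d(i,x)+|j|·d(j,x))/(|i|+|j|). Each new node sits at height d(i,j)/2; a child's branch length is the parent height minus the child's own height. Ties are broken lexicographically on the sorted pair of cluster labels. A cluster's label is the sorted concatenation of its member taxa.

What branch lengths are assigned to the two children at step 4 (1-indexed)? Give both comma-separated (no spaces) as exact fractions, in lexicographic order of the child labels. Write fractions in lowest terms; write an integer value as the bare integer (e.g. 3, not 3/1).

iteration 1: select B,D (d=4); attach at lengths (2, 2); label the merged cluster BD
  updated: d(BD,C)=31/2, d(BD,I)=58, d(BD,K)=11, d(BD,S)=14, d(BD,T)=27, d(BD,V)=49/2
iteration 2: select C,V (d=5); attach at lengths (5/2, 5/2); label the merged cluster CV
  updated: d(BD,CV)=20, d(CV,I)=32, d(CV,K)=33, d(CV,S)=67/2, d(CV,T)=22
iteration 3: select BD,K (d=11); attach at lengths (7/2, 11/2); label the merged cluster BDK
  updated: d(BDK,CV)=73/3, d(BDK,I)=136/3, d(BDK,S)=58/3, d(BDK,T)=68/3
iteration 4: select BDK,S (d=58/3); attach at lengths (25/6, 29/3); label the merged cluster BDKS
  updated: d(BDKS,CV)=213/8, d(BDKS,I)=41, d(BDKS,T)=55/2
iteration 5: select CV,T (d=22); attach at lengths (17/2, 11); label the merged cluster CTV
  updated: d(BDKS,CTV)=323/12, d(CTV,I)=109/3
iteration 6: select BDKS,CTV (d=323/12); attach at lengths (91/24, 59/24); label the merged cluster BCDKSTV
  updated: d(BCDKSTV,I)=39
iteration 7: select BCDKSTV,I (d=39); attach at lengths (145/24, 39/2); label the merged cluster BCDIKSTV
final tree: (((((B:2,D:2):7/2,K:11/2):25/6,S:29/3):91/24,((C:5/2,V:5/2):17/2,T:11):59/24):145/24,I:39/2)
total length: 665/8

25/6,29/3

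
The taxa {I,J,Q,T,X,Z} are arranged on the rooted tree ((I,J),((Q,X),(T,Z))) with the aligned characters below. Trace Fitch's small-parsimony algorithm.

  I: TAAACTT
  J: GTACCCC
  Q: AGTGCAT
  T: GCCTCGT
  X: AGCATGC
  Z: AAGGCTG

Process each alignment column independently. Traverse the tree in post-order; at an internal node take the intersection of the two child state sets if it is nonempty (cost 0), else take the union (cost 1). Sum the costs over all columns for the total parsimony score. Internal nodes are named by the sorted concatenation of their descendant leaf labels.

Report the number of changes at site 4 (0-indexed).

[col 0] IJ: children I:{T}, J:{G} ∪→ {G,T}; cost 1
[col 0] QX: children Q:{A}, X:{A} ∩→ {A}; cost 0
[col 0] TZ: children T:{G}, Z:{A} ∪→ {A,G}; cost 1
[col 0] QTXZ: children QX:{A}, TZ:{A,G} ∩→ {A}; cost 0
[col 0] IJQTXZ: children IJ:{G,T}, QTXZ:{A} ∪→ {A,G,T}; cost 1
[col 1] IJ: children I:{A}, J:{T} ∪→ {A,T}; cost 1
[col 1] QX: children Q:{G}, X:{G} ∩→ {G}; cost 0
[col 1] TZ: children T:{C}, Z:{A} ∪→ {A,C}; cost 1
[col 1] QTXZ: children QX:{G}, TZ:{A,C} ∪→ {A,C,G}; cost 1
[col 1] IJQTXZ: children IJ:{A,T}, QTXZ:{A,C,G} ∩→ {A}; cost 0
[col 2] IJ: children I:{A}, J:{A} ∩→ {A}; cost 0
[col 2] QX: children Q:{T}, X:{C} ∪→ {C,T}; cost 1
[col 2] TZ: children T:{C}, Z:{G} ∪→ {C,G}; cost 1
[col 2] QTXZ: children QX:{C,T}, TZ:{C,G} ∩→ {C}; cost 0
[col 2] IJQTXZ: children IJ:{A}, QTXZ:{C} ∪→ {A,C}; cost 1
[col 3] IJ: children I:{A}, J:{C} ∪→ {A,C}; cost 1
[col 3] QX: children Q:{G}, X:{A} ∪→ {A,G}; cost 1
[col 3] TZ: children T:{T}, Z:{G} ∪→ {G,T}; cost 1
[col 3] QTXZ: children QX:{A,G}, TZ:{G,T} ∩→ {G}; cost 0
[col 3] IJQTXZ: children IJ:{A,C}, QTXZ:{G} ∪→ {A,C,G}; cost 1
[col 4] IJ: children I:{C}, J:{C} ∩→ {C}; cost 0
[col 4] QX: children Q:{C}, X:{T} ∪→ {C,T}; cost 1
[col 4] TZ: children T:{C}, Z:{C} ∩→ {C}; cost 0
[col 4] QTXZ: children QX:{C,T}, TZ:{C} ∩→ {C}; cost 0
[col 4] IJQTXZ: children IJ:{C}, QTXZ:{C} ∩→ {C}; cost 0
[col 5] IJ: children I:{T}, J:{C} ∪→ {C,T}; cost 1
[col 5] QX: children Q:{A}, X:{G} ∪→ {A,G}; cost 1
[col 5] TZ: children T:{G}, Z:{T} ∪→ {G,T}; cost 1
[col 5] QTXZ: children QX:{A,G}, TZ:{G,T} ∩→ {G}; cost 0
[col 5] IJQTXZ: children IJ:{C,T}, QTXZ:{G} ∪→ {C,G,T}; cost 1
[col 6] IJ: children I:{T}, J:{C} ∪→ {C,T}; cost 1
[col 6] QX: children Q:{T}, X:{C} ∪→ {C,T}; cost 1
[col 6] TZ: children T:{T}, Z:{G} ∪→ {G,T}; cost 1
[col 6] QTXZ: children QX:{C,T}, TZ:{G,T} ∩→ {T}; cost 0
[col 6] IJQTXZ: children IJ:{C,T}, QTXZ:{T} ∩→ {T}; cost 0
per-site changes: [3, 3, 3, 4, 1, 4, 3]; total = 21

1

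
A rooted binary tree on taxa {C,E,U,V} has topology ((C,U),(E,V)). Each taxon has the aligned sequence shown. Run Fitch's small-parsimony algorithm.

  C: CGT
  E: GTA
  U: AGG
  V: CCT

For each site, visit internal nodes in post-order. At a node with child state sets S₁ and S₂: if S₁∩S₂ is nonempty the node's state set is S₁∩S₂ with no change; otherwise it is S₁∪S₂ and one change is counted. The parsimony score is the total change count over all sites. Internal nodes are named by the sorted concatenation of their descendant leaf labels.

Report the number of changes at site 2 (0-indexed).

2

CU@0: {C} ∪ {A} = {A,C} (union, +1)
EV@0: {G} ∪ {C} = {C,G} (union, +1)
CEUV@0: {A,C} ∩ {C,G} = {C} (intersection, +0)
CU@1: {G} ∩ {G} = {G} (intersection, +0)
EV@1: {T} ∪ {C} = {C,T} (union, +1)
CEUV@1: {G} ∪ {C,T} = {C,G,T} (union, +1)
CU@2: {T} ∪ {G} = {G,T} (union, +1)
EV@2: {A} ∪ {T} = {A,T} (union, +1)
CEUV@2: {G,T} ∩ {A,T} = {T} (intersection, +0)
per-site changes: [2, 2, 2]; total = 6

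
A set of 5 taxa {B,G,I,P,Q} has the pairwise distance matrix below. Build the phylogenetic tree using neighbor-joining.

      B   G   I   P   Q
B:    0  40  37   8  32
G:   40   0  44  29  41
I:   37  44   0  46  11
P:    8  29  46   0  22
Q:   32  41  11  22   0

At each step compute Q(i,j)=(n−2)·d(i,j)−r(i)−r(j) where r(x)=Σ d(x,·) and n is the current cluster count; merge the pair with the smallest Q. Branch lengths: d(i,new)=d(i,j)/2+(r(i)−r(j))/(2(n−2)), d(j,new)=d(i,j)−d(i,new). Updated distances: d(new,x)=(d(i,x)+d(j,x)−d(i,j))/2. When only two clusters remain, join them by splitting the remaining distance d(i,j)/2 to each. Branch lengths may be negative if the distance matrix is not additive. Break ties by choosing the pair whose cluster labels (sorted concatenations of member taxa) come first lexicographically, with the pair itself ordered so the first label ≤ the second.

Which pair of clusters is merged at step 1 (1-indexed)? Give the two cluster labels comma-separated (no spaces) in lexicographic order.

step 1: merge (I,Q) at d=11, Q=-211; branch lengths I→65/6, Q→1/6; new cluster IQ
  updated: d(B,IQ)=29, d(G,IQ)=37, d(IQ,P)=57/2
step 2: merge (B,P) at d=8, Q=-253/2; branch lengths B→55/8, P→9/8; new cluster BP
  updated: d(BP,G)=61/2, d(BP,IQ)=99/4
step 3: merge (BP,G) at d=61/2, Q=-369/4; branch lengths BP→73/8, G→171/8; new cluster BGP
  updated: d(BGP,IQ)=125/8
step 4: merge (BGP,IQ) at d=125/8; branch lengths BGP→125/16, IQ→125/16; new cluster BGIPQ
final tree: (((B:55/8,P:9/8):73/8,G:171/8):125/16,(I:65/6,Q:1/6):125/16)
total length: 521/8

I,Q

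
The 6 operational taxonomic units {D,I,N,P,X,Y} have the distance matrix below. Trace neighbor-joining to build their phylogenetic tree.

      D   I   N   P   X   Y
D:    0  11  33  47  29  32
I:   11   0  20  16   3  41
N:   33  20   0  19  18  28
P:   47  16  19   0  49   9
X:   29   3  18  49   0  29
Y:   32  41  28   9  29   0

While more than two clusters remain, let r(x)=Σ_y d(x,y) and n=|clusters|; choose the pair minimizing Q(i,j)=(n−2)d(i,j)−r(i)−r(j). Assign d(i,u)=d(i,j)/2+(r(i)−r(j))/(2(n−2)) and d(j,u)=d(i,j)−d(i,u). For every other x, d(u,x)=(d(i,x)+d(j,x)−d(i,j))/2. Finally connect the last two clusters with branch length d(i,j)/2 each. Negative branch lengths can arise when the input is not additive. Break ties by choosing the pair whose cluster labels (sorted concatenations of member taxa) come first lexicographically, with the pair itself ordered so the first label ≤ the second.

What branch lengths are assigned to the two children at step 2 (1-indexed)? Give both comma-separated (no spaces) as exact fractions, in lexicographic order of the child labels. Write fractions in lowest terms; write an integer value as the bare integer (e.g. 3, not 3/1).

step 1: merge (P,Y) at d=9, Q=-243; branch lengths P→37/8, Y→35/8; new cluster PY
  updated: d(D,PY)=35, d(I,PY)=24, d(N,PY)=19, d(PY,X)=69/2
step 2: merge (N,PY) at d=19, Q=-291/2; branch lengths N→23/4, PY→53/4; new cluster NPY
  updated: d(D,NPY)=49/2, d(I,NPY)=25/2, d(NPY,X)=67/4
step 3: merge (D,NPY) at d=49/2, Q=-277/4; branch lengths D→239/16, NPY→153/16; new cluster DNPY
  updated: d(DNPY,I)=-1/2, d(DNPY,X)=85/8
step 4: merge (DNPY,I) at d=-1/2, Q=-105/8; branch lengths DNPY→57/16, I→-65/16; new cluster DINPY
  updated: d(DINPY,X)=113/16
step 5: merge (DINPY,X) at d=113/16; branch lengths DINPY→113/32, X→113/32; new cluster DINPXY
final tree: (((D:239/16,(N:23/4,(P:37/8,Y:35/8):53/4):153/16):57/16,I:-65/16):113/32,X:113/32)
total length: 945/16

23/4,53/4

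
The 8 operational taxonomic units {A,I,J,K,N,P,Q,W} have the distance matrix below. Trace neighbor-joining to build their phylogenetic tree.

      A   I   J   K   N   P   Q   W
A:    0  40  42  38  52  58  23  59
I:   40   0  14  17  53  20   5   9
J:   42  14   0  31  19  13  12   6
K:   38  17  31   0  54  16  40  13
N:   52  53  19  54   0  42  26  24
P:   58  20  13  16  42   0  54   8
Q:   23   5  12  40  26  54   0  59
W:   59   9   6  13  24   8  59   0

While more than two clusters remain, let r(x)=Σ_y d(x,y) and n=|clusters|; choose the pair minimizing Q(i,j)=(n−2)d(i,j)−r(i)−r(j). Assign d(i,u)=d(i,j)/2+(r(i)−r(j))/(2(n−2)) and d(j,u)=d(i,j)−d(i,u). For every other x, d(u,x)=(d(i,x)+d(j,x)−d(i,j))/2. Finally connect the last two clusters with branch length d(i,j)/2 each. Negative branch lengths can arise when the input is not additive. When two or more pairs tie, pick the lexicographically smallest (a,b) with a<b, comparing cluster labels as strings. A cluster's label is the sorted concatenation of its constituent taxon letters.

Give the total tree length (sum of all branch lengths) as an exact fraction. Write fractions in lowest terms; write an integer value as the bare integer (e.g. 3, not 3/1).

1. join A+Q (d=23, Q=-393) ⇒ AQ; edges |A|=77/4, |Q|=15/4
  updated: d(AQ,I)=11, d(AQ,J)=31/2, d(AQ,K)=55/2, d(AQ,N)=55/2, d(AQ,P)=89/2, d(AQ,W)=95/2
2. join AQ+N (d=55/2, Q=-511/2) ⇒ ANQ; edges |AQ|=183/20, |N|=367/20
  updated: d(ANQ,I)=73/4, d(ANQ,J)=7/2, d(ANQ,K)=27, d(ANQ,P)=59/2, d(ANQ,W)=22
3. join ANQ+J (d=7/2, Q=-615/4) ⇒ AJNQ; edges |ANQ|=187/32, |J|=-75/32
  updated: d(AJNQ,I)=115/8, d(AJNQ,K)=109/4, d(AJNQ,P)=39/2, d(AJNQ,W)=49/4
4. join AJNQ+I (d=115/8, Q=-725/8) ⇒ AIJNQ; edges |AJNQ|=449/48, |I|=241/48
  updated: d(AIJNQ,K)=239/16, d(AIJNQ,P)=201/16, d(AIJNQ,W)=55/16
5. join AIJNQ+W (d=55/16, Q=-97/2) ⇒ AIJNQW; edges |AIJNQ|=107/32, |W|=3/32
  updated: d(AIJNQW,K)=49/4, d(AIJNQW,P)=137/16
6. join AIJNQW+K (d=49/4, Q=-589/16) ⇒ AIJKNQW; edges |AIJNQW|=77/32, |K|=315/32
  updated: d(AIJKNQW,P)=197/32
7. join AIJKNQW+P (d=197/32) ⇒ AIJKNPQW; edges |AIJKNQW|=197/64, |P|=197/64
final tree: (((((((A:77/4,Q:15/4):183/20,N:367/20):187/32,J:-75/32):449/48,I:241/48):107/32,W:3/32):77/32,K:315/32):197/64,P:197/64)
total length: 2887/32

2887/32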